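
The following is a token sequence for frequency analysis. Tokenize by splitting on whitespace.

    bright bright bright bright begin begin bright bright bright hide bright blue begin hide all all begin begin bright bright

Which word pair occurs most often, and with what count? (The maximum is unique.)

"bright bright", 6 times

Bigram frequencies (highest first):
  bright bright: 6
  begin begin: 2
  begin bright: 2
  bright begin: 1
  bright hide: 1
  hide bright: 1
  … (6 more, each ≤ 1)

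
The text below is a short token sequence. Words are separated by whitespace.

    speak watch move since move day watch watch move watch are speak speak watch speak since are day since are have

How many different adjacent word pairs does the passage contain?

21 tokens → 20 bigram windows in total.
Repeated bigrams (each contributes count−1 duplicates):
  since are: 2
  speak watch: 2
  watch move: 2
3 duplicate windows → 20 − 3 = 17 distinct.

17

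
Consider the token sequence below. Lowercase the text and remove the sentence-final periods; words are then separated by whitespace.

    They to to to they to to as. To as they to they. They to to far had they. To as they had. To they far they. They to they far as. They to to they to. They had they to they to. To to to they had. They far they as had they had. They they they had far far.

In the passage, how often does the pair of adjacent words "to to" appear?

Scanning the 60 overlapping bigram windows for "to to":
  position 2–3: to to
  position 3–4: to to
  position 6–7: to to
  position 15–16: to to
  position 34–35: to to
  position 43–44: to to
  position 44–45: to to
  position 45–46: to to

8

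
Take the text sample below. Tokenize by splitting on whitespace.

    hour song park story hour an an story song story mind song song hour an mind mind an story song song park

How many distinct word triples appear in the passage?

22 tokens → 20 trigram windows in total.
Repeated trigrams (each contributes count−1 duplicates):
  an story song: 2
1 duplicate windows → 20 − 1 = 19 distinct.

19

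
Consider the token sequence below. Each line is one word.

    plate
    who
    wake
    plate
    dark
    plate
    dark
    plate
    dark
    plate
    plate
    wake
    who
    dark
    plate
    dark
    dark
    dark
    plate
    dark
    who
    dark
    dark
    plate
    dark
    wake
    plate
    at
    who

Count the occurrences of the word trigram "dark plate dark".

Scanning the 27 overlapping trigram windows for "dark plate dark":
  position 5–7: dark plate dark
  position 7–9: dark plate dark
  position 14–16: dark plate dark
  position 18–20: dark plate dark
  position 23–25: dark plate dark

5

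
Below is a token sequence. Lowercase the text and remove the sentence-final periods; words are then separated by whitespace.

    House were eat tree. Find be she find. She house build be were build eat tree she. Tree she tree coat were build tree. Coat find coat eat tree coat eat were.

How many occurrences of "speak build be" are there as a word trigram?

0

Scanning the 30 overlapping trigram windows for "speak build be":
  (none found)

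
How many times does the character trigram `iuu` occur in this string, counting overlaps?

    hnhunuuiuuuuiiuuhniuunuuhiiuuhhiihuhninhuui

4

Sliding a length-3 window over the 43 characters (41 positions):
  position 8–10: iuu
  position 14–16: iuu
  position 19–21: iuu
  position 27–29: iuu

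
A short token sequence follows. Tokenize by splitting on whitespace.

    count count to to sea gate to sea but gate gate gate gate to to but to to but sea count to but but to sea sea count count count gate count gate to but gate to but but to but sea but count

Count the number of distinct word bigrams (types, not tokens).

18

44 tokens → 43 bigram windows in total.
Repeated bigrams (each contributes count−1 duplicates):
  to but: 6
  gate to: 4
  but to: 3
  count count: 3
  gate gate: 3
  to sea: 3
  to to: 3
  but but: 2
  … (6 more repeated)
25 duplicate windows → 43 − 25 = 18 distinct.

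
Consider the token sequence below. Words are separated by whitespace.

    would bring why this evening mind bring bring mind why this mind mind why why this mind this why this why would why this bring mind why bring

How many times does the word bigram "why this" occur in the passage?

5

Scanning the 27 overlapping bigram windows for "why this":
  position 3–4: why this
  position 10–11: why this
  position 15–16: why this
  position 19–20: why this
  position 23–24: why this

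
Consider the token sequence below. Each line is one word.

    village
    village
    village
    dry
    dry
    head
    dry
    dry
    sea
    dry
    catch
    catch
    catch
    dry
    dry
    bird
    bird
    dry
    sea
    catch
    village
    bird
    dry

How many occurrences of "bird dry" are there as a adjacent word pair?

2

Scanning the 22 overlapping bigram windows for "bird dry":
  position 17–18: bird dry
  position 22–23: bird dry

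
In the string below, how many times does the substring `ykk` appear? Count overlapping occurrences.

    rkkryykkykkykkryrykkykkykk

6

Sliding a length-3 window over the 26 characters (24 positions):
  position 6–8: ykk
  position 9–11: ykk
  position 12–14: ykk
  position 18–20: ykk
  position 21–23: ykk
  position 24–26: ykk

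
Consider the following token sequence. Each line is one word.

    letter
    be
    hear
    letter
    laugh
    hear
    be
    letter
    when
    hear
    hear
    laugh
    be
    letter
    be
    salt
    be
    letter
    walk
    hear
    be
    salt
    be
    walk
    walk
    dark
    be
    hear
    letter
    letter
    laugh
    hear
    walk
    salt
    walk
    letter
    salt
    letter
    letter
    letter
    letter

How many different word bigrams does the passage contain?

41 tokens → 40 bigram windows in total.
Repeated bigrams (each contributes count−1 duplicates):
  letter letter: 4
  be letter: 3
  be hear: 2
  be salt: 2
  hear be: 2
  hear letter: 2
  laugh hear: 2
  letter be: 2
  … (2 more repeated)
13 duplicate windows → 40 − 13 = 27 distinct.

27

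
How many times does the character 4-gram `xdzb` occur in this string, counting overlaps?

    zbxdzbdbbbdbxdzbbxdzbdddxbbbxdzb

Sliding a length-4 window over the 32 characters (29 positions):
  position 3–6: xdzb
  position 13–16: xdzb
  position 18–21: xdzb
  position 29–32: xdzb

4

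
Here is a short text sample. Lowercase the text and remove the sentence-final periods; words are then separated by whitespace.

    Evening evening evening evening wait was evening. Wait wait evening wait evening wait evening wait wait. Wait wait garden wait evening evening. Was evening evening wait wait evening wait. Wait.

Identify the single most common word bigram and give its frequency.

Bigram frequencies (highest first):
  evening wait: 7
  wait wait: 6
  evening evening: 5
  wait evening: 5
  was evening: 2
  wait was: 1
  … (3 more, each ≤ 1)

"evening wait", 7 times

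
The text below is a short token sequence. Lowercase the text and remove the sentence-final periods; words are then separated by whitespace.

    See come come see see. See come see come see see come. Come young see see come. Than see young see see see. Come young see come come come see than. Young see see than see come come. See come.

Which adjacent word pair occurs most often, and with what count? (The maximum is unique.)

Bigram frequencies (highest first):
  see come: 9
  see see: 7
  come come: 5
  come see: 5
  young see: 4
  come young: 2
  … (5 more, each ≤ 2)

"see come", 9 times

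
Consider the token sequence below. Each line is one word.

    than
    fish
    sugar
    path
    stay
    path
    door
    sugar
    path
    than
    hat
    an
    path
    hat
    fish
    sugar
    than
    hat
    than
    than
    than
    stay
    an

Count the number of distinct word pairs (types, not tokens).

18

23 tokens → 22 bigram windows in total.
Repeated bigrams (each contributes count−1 duplicates):
  fish sugar: 2
  sugar path: 2
  than hat: 2
  than than: 2
4 duplicate windows → 22 − 4 = 18 distinct.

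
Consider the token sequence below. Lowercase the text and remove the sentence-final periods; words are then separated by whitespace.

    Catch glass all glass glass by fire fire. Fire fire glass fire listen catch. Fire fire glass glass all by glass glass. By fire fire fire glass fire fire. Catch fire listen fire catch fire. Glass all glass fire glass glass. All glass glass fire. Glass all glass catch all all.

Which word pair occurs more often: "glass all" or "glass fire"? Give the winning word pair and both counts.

"glass all" (5 vs 4)

"glass all": 5 occurrences
"glass fire": 4 occurrences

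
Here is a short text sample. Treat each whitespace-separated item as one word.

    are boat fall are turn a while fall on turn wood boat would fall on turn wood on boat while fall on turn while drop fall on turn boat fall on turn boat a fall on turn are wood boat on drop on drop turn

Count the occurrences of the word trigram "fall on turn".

Scanning the 43 overlapping trigram windows for "fall on turn":
  position 8–10: fall on turn
  position 14–16: fall on turn
  position 21–23: fall on turn
  position 26–28: fall on turn
  position 30–32: fall on turn
  position 35–37: fall on turn

6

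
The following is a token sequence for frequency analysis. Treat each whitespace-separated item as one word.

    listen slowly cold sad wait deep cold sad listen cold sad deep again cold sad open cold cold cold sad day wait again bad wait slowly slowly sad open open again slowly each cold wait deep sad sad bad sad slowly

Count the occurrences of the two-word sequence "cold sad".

5

Scanning the 40 overlapping bigram windows for "cold sad":
  position 3–4: cold sad
  position 7–8: cold sad
  position 10–11: cold sad
  position 14–15: cold sad
  position 19–20: cold sad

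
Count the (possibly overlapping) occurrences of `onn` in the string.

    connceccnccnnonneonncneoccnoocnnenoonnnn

Sliding a length-3 window over the 40 characters (38 positions):
  position 2–4: onn
  position 14–16: onn
  position 18–20: onn
  position 36–38: onn

4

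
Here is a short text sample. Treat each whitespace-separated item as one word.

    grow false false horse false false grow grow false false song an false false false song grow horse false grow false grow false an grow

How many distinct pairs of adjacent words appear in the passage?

25 tokens → 24 bigram windows in total.
Repeated bigrams (each contributes count−1 duplicates):
  false false: 5
  grow false: 4
  false grow: 3
  false song: 2
  horse false: 2
11 duplicate windows → 24 − 11 = 13 distinct.

13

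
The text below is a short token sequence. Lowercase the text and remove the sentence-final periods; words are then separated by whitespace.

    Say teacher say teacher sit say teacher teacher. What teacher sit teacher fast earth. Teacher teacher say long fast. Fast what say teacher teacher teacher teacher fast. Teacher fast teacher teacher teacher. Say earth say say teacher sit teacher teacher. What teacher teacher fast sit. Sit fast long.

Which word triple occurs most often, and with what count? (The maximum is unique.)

"teacher teacher teacher", 3 times

Trigram frequencies (highest first):
  teacher teacher teacher: 3
  say teacher sit: 2
  say teacher teacher: 2
  teacher teacher what: 2
  teacher what teacher: 2
  teacher sit teacher: 2
  … (30 more, each ≤ 2)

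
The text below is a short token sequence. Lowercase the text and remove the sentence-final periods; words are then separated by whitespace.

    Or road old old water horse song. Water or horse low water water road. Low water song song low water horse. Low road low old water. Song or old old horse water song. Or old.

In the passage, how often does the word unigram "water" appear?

Scanning the 35 tokens for "water":
  position 5: water
  position 8: water
  position 12: water
  position 13: water
  position 16: water
  position 20: water
  position 26: water
  position 32: water

8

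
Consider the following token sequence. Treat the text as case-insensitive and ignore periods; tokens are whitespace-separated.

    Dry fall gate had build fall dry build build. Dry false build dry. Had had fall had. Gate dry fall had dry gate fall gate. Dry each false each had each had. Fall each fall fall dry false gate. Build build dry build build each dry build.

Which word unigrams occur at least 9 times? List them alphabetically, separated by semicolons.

Unigram counts meeting the condition (at least 9 times):
  build: 9
  dry: 10

build; dry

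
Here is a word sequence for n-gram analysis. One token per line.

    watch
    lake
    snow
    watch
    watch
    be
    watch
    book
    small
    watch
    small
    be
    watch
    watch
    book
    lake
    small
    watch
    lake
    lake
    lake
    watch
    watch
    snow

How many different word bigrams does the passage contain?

24 tokens → 23 bigram windows in total.
Repeated bigrams (each contributes count−1 duplicates):
  watch watch: 3
  be watch: 2
  lake lake: 2
  small watch: 2
  watch book: 2
  watch lake: 2
7 duplicate windows → 23 − 7 = 16 distinct.

16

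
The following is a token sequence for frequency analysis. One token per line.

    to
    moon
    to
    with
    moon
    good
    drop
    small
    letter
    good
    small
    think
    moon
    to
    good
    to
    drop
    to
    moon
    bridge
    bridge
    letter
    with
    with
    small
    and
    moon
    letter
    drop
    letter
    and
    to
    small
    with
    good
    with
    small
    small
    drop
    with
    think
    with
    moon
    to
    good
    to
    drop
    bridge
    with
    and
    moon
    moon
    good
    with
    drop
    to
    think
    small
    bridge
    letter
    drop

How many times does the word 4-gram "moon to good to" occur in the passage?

2

Scanning the 58 overlapping 4-gram windows for "moon to good to":
  position 13–16: moon to good to
  position 43–46: moon to good to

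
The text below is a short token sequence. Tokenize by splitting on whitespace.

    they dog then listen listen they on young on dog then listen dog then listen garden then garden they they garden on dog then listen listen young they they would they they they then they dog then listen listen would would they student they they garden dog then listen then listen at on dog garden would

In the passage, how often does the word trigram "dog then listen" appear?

6

Scanning the 54 overlapping trigram windows for "dog then listen":
  position 2–4: dog then listen
  position 10–12: dog then listen
  position 13–15: dog then listen
  position 23–25: dog then listen
  position 36–38: dog then listen
  position 47–49: dog then listen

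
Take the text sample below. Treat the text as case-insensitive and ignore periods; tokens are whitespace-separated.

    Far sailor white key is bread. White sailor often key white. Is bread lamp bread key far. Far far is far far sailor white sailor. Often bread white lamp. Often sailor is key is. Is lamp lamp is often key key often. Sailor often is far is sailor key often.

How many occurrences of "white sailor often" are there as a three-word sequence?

Scanning the 48 overlapping trigram windows for "white sailor often":
  position 7–9: white sailor often
  position 24–26: white sailor often

2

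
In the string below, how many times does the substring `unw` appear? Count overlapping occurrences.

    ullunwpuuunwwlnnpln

Sliding a length-3 window over the 19 characters (17 positions):
  position 4–6: unw
  position 10–12: unw

2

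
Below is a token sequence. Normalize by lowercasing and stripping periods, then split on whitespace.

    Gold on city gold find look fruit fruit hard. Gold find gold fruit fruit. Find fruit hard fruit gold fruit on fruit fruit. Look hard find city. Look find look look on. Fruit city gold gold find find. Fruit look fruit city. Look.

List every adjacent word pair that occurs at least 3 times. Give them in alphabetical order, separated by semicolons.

fruit fruit; gold find

Bigram counts meeting the condition (at least 3 times):
  fruit fruit: 3
  gold find: 3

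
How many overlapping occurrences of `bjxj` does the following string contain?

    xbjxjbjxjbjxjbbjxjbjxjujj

Sliding a length-4 window over the 25 characters (22 positions):
  position 2–5: bjxj
  position 6–9: bjxj
  position 10–13: bjxj
  position 15–18: bjxj
  position 19–22: bjxj

5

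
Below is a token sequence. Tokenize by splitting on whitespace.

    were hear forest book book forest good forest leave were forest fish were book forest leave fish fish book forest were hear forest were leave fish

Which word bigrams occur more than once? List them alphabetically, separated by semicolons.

book forest; forest leave; forest were; hear forest; leave fish; were hear

Bigram counts meeting the condition (more than once):
  book forest: 3
  forest leave: 2
  forest were: 2
  hear forest: 2
  leave fish: 2
  were hear: 2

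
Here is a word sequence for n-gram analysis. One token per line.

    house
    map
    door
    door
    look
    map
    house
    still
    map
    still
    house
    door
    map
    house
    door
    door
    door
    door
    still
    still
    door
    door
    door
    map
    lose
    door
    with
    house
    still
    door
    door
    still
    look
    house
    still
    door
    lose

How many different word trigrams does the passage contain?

37 tokens → 35 trigram windows in total.
Repeated trigrams (each contributes count−1 duplicates):
  door door door: 3
  door door still: 2
  house still door: 2
  still door door: 2
5 duplicate windows → 35 − 5 = 30 distinct.

30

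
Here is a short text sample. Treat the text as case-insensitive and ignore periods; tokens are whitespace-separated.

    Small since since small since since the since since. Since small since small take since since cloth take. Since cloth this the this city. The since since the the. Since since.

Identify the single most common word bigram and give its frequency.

Bigram frequencies (highest first):
  since since: 7
  small since: 3
  since small: 3
  the since: 3
  since the: 2
  take since: 2
  … (9 more, each ≤ 2)

"since since", 7 times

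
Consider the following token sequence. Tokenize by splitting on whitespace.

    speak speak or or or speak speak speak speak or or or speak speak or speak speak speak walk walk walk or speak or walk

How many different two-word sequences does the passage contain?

25 tokens → 24 bigram windows in total.
Repeated bigrams (each contributes count−1 duplicates):
  speak speak: 7
  or or: 4
  or speak: 4
  speak or: 4
  walk walk: 2
16 duplicate windows → 24 − 16 = 8 distinct.

8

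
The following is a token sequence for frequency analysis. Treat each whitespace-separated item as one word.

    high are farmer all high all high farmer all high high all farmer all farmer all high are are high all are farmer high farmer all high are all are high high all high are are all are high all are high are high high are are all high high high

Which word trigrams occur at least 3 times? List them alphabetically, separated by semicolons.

Trigram counts meeting the condition (at least 3 times):
  all are high: 3
  all high are: 3
  farmer all high: 4
  high are are: 3

all are high; all high are; farmer all high; high are are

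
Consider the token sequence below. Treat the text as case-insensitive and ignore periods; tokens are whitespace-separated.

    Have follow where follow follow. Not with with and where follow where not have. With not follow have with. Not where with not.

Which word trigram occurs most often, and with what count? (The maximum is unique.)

"have with not", 2 times

Trigram frequencies (highest first):
  have with not: 2
  have follow where: 1
  follow where follow: 1
  where follow follow: 1
  follow follow not: 1
  follow not with: 1
  … (14 more, each ≤ 1)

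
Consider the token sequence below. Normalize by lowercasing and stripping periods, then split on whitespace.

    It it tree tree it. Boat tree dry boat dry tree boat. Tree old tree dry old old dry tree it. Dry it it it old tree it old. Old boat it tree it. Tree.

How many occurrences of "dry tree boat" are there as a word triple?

1

Scanning the 33 overlapping trigram windows for "dry tree boat":
  position 10–12: dry tree boat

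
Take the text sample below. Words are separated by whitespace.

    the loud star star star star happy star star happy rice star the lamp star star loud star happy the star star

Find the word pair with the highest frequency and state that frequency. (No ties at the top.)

"star star", 6 times

Bigram frequencies (highest first):
  star star: 6
  star happy: 3
  loud star: 2
  the loud: 1
  happy star: 1
  happy rice: 1
  … (7 more, each ≤ 1)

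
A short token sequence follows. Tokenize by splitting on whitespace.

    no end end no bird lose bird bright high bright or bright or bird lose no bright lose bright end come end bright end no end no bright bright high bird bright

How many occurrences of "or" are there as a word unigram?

2

Scanning the 32 tokens for "or":
  position 11: or
  position 13: or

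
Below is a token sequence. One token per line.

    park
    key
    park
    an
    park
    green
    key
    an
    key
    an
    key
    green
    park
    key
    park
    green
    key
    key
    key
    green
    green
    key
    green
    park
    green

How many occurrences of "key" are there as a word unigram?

9

Scanning the 25 tokens for "key":
  position 2: key
  position 7: key
  position 9: key
  position 11: key
  position 14: key
  position 17: key
  position 18: key
  position 19: key
  position 22: key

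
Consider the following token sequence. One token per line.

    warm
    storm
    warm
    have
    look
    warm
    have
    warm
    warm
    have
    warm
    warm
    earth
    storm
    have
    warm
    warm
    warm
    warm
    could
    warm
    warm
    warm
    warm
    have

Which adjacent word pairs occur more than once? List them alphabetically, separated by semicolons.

have warm; warm have; warm warm

Bigram counts meeting the condition (more than once):
  have warm: 3
  warm have: 4
  warm warm: 8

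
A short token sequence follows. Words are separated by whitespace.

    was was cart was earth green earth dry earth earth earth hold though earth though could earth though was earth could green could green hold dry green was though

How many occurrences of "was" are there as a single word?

Scanning the 29 tokens for "was":
  position 1: was
  position 2: was
  position 4: was
  position 19: was
  position 28: was

5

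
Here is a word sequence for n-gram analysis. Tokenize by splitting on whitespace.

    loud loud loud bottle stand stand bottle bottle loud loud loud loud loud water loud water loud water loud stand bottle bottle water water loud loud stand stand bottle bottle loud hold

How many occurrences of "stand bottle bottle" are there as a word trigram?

3

Scanning the 30 overlapping trigram windows for "stand bottle bottle":
  position 6–8: stand bottle bottle
  position 20–22: stand bottle bottle
  position 28–30: stand bottle bottle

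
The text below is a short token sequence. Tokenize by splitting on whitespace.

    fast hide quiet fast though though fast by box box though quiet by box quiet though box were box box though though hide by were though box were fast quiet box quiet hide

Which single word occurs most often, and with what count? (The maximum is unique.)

"box", 8 times

Unigram frequencies (highest first):
  box: 8
  though: 7
  quiet: 5
  fast: 4
  hide: 3
  by: 3
  … (1 more, each ≤ 3)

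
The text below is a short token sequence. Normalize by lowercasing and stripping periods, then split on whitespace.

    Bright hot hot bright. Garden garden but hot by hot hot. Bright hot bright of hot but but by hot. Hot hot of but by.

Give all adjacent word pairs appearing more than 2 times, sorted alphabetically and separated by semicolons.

Bigram counts meeting the condition (more than 2 times):
  hot bright: 3
  hot hot: 4

hot bright; hot hot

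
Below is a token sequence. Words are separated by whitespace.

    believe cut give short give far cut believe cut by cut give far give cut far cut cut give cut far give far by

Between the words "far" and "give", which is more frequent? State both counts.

"give" (6 vs 5)

"far": 5 occurrences
"give": 6 occurrences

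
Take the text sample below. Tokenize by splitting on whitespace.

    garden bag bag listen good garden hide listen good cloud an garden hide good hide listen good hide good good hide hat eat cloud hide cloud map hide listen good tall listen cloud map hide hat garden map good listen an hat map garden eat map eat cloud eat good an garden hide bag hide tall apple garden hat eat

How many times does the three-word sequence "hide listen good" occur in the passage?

3

Scanning the 58 overlapping trigram windows for "hide listen good":
  position 7–9: hide listen good
  position 15–17: hide listen good
  position 28–30: hide listen good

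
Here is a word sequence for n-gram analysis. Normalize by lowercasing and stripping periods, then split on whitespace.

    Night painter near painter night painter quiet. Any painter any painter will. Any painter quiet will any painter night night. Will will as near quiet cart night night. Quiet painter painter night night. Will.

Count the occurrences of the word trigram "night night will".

2

Scanning the 32 overlapping trigram windows for "night night will":
  position 19–21: night night will
  position 32–34: night night will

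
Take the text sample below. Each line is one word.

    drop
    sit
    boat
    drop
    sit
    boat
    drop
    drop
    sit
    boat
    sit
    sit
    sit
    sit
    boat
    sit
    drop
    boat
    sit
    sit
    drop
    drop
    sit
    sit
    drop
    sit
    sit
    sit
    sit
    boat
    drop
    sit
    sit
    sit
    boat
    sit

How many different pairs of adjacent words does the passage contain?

36 tokens → 35 bigram windows in total.
Repeated bigrams (each contributes count−1 duplicates):
  sit sit: 10
  drop sit: 6
  sit boat: 6
  boat sit: 4
  boat drop: 3
  sit drop: 3
  drop drop: 2
27 duplicate windows → 35 − 27 = 8 distinct.

8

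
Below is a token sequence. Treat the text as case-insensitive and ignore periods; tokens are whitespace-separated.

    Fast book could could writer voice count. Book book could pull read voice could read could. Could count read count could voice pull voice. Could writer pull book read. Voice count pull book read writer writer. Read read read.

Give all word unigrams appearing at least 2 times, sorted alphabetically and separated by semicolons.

Unigram counts meeting the condition (at least 2 times):
  book: 5
  could: 8
  count: 4
  pull: 4
  read: 8
  voice: 5
  writer: 4

book; could; count; pull; read; voice; writer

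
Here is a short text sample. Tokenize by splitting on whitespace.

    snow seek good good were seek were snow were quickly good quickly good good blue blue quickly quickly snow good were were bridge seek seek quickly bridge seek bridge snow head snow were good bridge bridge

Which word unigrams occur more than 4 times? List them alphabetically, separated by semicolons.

Unigram counts meeting the condition (more than 4 times):
  bridge: 5
  good: 7
  quickly: 5
  seek: 5
  snow: 5
  were: 6

bridge; good; quickly; seek; snow; were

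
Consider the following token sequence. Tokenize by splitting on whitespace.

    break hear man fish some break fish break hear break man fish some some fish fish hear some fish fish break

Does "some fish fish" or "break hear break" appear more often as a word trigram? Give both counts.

"some fish fish": 2 occurrences
"break hear break": 1 occurrence

"some fish fish" (2 vs 1)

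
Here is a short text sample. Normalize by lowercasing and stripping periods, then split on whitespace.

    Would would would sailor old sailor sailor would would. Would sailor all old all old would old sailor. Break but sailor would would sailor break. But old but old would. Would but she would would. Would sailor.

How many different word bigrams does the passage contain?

19

37 tokens → 36 bigram windows in total.
Repeated bigrams (each contributes count−1 duplicates):
  would would: 8
  would sailor: 4
  all old: 2
  break but: 2
  but old: 2
  old sailor: 2
  old would: 2
  sailor break: 2
  … (1 more repeated)
17 duplicate windows → 36 − 17 = 19 distinct.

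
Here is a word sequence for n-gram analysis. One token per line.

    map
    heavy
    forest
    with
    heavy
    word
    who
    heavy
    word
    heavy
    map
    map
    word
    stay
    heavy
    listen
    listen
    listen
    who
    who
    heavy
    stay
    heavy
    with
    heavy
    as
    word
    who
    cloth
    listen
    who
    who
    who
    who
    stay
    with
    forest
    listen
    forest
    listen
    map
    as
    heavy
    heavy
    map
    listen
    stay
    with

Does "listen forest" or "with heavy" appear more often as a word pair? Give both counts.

"with heavy" (2 vs 1)

"listen forest": 1 occurrence
"with heavy": 2 occurrences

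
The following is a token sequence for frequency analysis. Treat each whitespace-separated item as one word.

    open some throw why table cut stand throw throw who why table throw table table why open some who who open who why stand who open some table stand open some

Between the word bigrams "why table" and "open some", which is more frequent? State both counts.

"why table": 2 occurrences
"open some": 4 occurrences

"open some" (4 vs 2)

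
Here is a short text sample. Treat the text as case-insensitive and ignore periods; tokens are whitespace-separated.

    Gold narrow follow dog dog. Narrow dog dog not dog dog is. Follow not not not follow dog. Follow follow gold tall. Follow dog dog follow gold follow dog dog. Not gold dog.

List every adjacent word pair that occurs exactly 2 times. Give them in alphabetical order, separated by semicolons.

Bigram counts meeting the condition (exactly 2 times):
  dog follow: 2
  dog not: 2
  follow gold: 2
  not not: 2

dog follow; dog not; follow gold; not not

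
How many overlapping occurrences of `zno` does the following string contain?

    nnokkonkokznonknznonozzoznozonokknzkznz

Sliding a length-3 window over the 39 characters (37 positions):
  position 11–13: zno
  position 17–19: zno
  position 25–27: zno

3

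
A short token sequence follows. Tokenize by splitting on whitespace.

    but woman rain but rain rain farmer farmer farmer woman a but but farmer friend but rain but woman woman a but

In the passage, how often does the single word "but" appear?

Scanning the 22 tokens for "but":
  position 1: but
  position 4: but
  position 12: but
  position 13: but
  position 16: but
  position 18: but
  position 22: but

7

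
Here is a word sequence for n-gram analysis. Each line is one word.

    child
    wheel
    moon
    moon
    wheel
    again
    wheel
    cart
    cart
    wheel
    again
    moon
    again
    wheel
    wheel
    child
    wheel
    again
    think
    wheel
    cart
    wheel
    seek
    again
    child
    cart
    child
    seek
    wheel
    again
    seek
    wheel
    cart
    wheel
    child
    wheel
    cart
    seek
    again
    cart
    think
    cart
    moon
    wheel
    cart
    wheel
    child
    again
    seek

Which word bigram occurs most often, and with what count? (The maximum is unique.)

"wheel cart", 5 times

Bigram frequencies (highest first):
  wheel cart: 5
  wheel again: 4
  cart wheel: 4
  child wheel: 3
  wheel child: 3
  moon wheel: 2
  … (23 more, each ≤ 2)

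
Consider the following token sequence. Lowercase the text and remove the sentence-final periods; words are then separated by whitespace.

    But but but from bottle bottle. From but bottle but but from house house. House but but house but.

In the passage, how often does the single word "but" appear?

Scanning the 19 tokens for "but":
  position 1: but
  position 2: but
  position 3: but
  position 8: but
  position 10: but
  position 11: but
  position 16: but
  position 17: but
  position 19: but

9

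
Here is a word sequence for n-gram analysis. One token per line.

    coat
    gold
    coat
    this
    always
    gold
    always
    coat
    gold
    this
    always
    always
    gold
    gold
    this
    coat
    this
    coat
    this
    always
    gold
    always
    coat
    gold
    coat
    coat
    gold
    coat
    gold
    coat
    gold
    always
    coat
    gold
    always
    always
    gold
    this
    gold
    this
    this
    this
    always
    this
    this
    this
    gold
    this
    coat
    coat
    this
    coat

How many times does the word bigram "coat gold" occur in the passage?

Scanning the 51 overlapping bigram windows for "coat gold":
  position 1–2: coat gold
  position 8–9: coat gold
  position 23–24: coat gold
  position 26–27: coat gold
  position 28–29: coat gold
  position 30–31: coat gold
  position 33–34: coat gold

7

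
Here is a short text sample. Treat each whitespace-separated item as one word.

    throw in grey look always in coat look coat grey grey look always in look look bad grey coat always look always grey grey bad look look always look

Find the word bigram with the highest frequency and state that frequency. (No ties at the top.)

"look always", 4 times

Bigram frequencies (highest first):
  look always: 4
  grey look: 2
  always in: 2
  grey grey: 2
  look look: 2
  always look: 2
  … (14 more, each ≤ 1)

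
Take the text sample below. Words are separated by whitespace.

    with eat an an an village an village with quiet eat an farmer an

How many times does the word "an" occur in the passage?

6

Scanning the 14 tokens for "an":
  position 3: an
  position 4: an
  position 5: an
  position 7: an
  position 12: an
  position 14: an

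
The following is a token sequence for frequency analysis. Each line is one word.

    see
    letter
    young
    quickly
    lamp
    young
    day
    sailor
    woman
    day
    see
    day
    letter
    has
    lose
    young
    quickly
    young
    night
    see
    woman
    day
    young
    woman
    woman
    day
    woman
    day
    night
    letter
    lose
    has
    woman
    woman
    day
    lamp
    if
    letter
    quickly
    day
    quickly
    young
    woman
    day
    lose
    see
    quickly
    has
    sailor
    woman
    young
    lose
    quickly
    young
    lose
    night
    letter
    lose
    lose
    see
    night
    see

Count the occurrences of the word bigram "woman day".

6

Scanning the 61 overlapping bigram windows for "woman day":
  position 9–10: woman day
  position 21–22: woman day
  position 25–26: woman day
  position 27–28: woman day
  position 34–35: woman day
  position 43–44: woman day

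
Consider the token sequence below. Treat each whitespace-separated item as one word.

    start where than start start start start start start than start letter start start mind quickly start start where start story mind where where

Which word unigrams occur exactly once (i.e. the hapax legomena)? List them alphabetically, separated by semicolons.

Unigram counts meeting the condition (exactly once (i.e. the hapax legomena)):
  letter: 1
  quickly: 1
  story: 1

letter; quickly; story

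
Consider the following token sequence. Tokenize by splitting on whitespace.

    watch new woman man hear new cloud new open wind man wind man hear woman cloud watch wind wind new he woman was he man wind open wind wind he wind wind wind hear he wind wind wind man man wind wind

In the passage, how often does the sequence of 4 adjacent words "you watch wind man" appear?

Scanning the 39 overlapping 4-gram windows for "you watch wind man":
  (none found)

0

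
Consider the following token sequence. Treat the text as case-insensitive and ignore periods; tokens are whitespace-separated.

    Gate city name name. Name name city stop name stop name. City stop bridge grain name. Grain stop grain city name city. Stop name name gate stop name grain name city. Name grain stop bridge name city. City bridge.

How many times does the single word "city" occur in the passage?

Scanning the 39 tokens for "city":
  position 2: city
  position 7: city
  position 12: city
  position 20: city
  position 22: city
  position 31: city
  position 37: city
  position 38: city

8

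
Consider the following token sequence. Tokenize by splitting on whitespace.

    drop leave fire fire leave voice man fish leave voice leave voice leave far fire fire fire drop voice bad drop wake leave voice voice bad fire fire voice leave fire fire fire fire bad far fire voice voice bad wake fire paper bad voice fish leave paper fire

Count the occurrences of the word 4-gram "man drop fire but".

0

Scanning the 46 overlapping 4-gram windows for "man drop fire but":
  (none found)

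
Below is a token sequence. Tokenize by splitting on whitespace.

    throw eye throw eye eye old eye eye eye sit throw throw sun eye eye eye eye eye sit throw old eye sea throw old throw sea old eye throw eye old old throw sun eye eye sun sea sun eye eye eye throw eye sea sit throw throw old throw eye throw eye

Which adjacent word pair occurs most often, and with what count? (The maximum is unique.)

"eye eye", 10 times

Bigram frequencies (highest first):
  eye eye: 10
  throw eye: 6
  eye throw: 4
  old eye: 3
  sit throw: 3
  sun eye: 3
  … (15 more, each ≤ 3)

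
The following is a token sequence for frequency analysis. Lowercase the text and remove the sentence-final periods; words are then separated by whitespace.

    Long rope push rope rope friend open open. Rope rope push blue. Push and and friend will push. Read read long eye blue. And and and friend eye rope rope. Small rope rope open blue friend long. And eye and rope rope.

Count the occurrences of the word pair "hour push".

0

Scanning the 41 overlapping bigram windows for "hour push":
  (none found)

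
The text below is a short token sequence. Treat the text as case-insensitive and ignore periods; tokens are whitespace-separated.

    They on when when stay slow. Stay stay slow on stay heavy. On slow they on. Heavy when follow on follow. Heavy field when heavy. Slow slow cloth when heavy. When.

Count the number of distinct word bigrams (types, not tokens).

26

31 tokens → 30 bigram windows in total.
Repeated bigrams (each contributes count−1 duplicates):
  heavy when: 2
  stay slow: 2
  they on: 2
  when heavy: 2
4 duplicate windows → 30 − 4 = 26 distinct.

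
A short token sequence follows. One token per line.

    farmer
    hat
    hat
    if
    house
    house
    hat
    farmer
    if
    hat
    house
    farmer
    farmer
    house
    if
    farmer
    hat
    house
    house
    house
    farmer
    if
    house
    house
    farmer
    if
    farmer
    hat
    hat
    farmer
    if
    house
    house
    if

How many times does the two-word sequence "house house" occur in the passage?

Scanning the 33 overlapping bigram windows for "house house":
  position 5–6: house house
  position 18–19: house house
  position 19–20: house house
  position 23–24: house house
  position 32–33: house house

5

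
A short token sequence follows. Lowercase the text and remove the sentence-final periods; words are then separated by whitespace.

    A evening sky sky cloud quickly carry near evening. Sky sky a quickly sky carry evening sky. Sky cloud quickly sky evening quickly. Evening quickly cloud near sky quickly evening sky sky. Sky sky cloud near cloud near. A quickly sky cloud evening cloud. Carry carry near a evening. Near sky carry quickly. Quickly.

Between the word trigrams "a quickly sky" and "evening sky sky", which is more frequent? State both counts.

"a quickly sky": 2 occurrences
"evening sky sky": 4 occurrences

"evening sky sky" (4 vs 2)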